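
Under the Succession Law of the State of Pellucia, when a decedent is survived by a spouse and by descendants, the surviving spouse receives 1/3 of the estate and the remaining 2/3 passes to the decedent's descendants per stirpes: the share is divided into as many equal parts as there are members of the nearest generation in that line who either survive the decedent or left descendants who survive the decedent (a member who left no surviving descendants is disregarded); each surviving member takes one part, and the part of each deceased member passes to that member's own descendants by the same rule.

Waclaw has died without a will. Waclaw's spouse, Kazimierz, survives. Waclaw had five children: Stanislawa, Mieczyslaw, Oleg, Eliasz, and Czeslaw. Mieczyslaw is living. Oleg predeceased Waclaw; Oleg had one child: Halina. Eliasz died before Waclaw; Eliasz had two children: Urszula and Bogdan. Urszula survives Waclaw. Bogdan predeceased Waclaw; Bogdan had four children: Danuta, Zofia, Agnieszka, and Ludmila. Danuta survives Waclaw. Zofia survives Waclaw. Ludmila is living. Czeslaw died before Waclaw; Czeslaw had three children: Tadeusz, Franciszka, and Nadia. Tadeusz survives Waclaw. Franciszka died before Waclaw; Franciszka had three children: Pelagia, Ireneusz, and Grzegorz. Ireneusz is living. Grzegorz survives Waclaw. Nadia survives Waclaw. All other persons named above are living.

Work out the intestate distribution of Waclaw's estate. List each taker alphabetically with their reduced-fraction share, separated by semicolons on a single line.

Agnieszka 1/60; Danuta 1/60; Grzegorz 2/135; Halina 2/15; Ireneusz 2/135; Kazimierz 1/3; Ludmila 1/60; Mieczyslaw 2/15; Nadia 2/45; Pelagia 2/135; Stanislawa 2/15; Tadeusz 2/45; Urszula 1/15; Zofia 1/60

Kazimierz, as surviving spouse, takes 1/3.
The remaining 2/3 passes to Waclaw's descendants per stirpes.
The 2/3 is divided into 5 equal shares of 2/15 among Stanislawa, Mieczyslaw, Oleg, Eliasz, Czeslaw.
Stanislawa is living and takes 2/15.
Mieczyslaw is living and takes 2/15.
Oleg predeceased; the 2/15 allotted to Oleg's branch passes to Oleg's issue by representation.
Halina is the sole taker at this level and receives the full 2/15.
Eliasz predeceased; the 2/15 allotted to Eliasz's branch passes to Eliasz's issue by representation.
The 2/15 is divided into 2 equal shares of 1/15 among Urszula, Bogdan.
Urszula is living and takes 1/15.
Bogdan predeceased; the 1/15 allotted to Bogdan's branch passes to Bogdan's issue by representation.
The 1/15 is divided into 4 equal shares of 1/60 among Danuta, Zofia, Agnieszka, Ludmila.
Danuta is living and takes 1/60.
Zofia is living and takes 1/60.
Agnieszka is living and takes 1/60.
Ludmila is living and takes 1/60.
Czeslaw predeceased; the 2/15 allotted to Czeslaw's branch passes to Czeslaw's issue by representation.
The 2/15 is divided into 3 equal shares of 2/45 among Tadeusz, Franciszka, Nadia.
Tadeusz is living and takes 2/45.
Franciszka predeceased; the 2/45 allotted to Franciszka's branch passes to Franciszka's issue by representation.
The 2/45 is divided into 3 equal shares of 2/135 among Pelagia, Ireneusz, Grzegorz.
Pelagia is living and takes 2/135.
Ireneusz is living and takes 2/135.
Grzegorz is living and takes 2/135.
Nadia is living and takes 2/45.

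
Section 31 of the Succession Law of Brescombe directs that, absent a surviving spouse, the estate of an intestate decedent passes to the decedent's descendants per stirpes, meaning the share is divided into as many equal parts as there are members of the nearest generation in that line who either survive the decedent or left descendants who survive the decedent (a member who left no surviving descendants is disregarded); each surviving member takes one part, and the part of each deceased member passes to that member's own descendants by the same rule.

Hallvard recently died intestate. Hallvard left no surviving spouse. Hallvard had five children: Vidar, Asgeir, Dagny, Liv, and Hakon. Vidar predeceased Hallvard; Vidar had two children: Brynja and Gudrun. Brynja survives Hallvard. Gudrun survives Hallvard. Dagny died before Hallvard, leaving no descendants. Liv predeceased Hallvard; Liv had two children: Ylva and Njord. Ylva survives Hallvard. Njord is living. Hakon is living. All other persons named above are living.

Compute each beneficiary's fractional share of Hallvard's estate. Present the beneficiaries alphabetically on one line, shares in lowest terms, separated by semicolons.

Asgeir 1/4; Brynja 1/8; Gudrun 1/8; Hakon 1/4; Njord 1/8; Ylva 1/8

There is no surviving spouse, so the entire estate passes to Hallvard's descendants per stirpes.
Dagny left no surviving issue, so that branch lapses and is disregarded.
The estate is divided into 4 equal shares of 1/4 among Vidar, Asgeir, Liv, Hakon.
Vidar predeceased; the 1/4 allotted to Vidar's branch passes to Vidar's issue by representation.
The 1/4 is divided into 2 equal shares of 1/8 among Brynja, Gudrun.
Brynja is living and takes 1/8.
Gudrun is living and takes 1/8.
Asgeir is living and takes 1/4.
Liv predeceased; the 1/4 allotted to Liv's branch passes to Liv's issue by representation.
The 1/4 is divided into 2 equal shares of 1/8 among Ylva, Njord.
Ylva is living and takes 1/8.
Njord is living and takes 1/8.
Hakon is living and takes 1/4.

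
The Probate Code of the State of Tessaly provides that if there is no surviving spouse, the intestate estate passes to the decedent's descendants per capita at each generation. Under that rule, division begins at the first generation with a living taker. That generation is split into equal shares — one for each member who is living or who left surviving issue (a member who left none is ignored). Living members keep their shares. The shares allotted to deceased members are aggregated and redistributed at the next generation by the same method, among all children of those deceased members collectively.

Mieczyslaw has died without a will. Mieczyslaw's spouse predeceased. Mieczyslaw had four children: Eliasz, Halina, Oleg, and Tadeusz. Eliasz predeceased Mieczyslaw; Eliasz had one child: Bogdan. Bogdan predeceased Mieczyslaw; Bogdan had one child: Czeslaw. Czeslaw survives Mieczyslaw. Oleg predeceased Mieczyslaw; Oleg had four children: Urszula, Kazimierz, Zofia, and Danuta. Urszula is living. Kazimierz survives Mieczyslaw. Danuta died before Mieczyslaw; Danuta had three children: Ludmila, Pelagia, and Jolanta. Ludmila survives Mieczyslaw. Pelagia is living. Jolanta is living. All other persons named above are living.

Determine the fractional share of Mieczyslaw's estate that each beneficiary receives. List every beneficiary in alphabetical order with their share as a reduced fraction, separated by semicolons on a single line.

Czeslaw 1/20; Halina 1/4; Jolanta 1/20; Kazimierz 1/10; Ludmila 1/20; Pelagia 1/20; Tadeusz 1/4; Urszula 1/10; Zofia 1/10

There is no surviving spouse, so the entire estate passes to Mieczyslaw's descendants per capita at each generation.
At generation 1 (Eliasz, Halina, Oleg, Tadeusz) there are 4 shares of (1)/4 = 1/4 each.
Living: Halina and Tadeusz — each takes 1/4.
Deceased: Eliasz and Oleg. Their combined 1/2 is pooled and carried to generation 2.
At generation 2 (Bogdan, Urszula, Kazimierz, Zofia, Danuta) there are 5 shares of (1/2)/5 = 1/10 each.
Living: Urszula, Kazimierz, and Zofia — each takes 1/10.
Deceased: Bogdan and Danuta. Their combined 1/5 is pooled and carried to generation 3.
At generation 3 (Czeslaw, Ludmila, Pelagia, Jolanta) there are 4 shares of (1/5)/4 = 1/20 each.
Living: Czeslaw, Ludmila, Pelagia, and Jolanta — each takes 1/20.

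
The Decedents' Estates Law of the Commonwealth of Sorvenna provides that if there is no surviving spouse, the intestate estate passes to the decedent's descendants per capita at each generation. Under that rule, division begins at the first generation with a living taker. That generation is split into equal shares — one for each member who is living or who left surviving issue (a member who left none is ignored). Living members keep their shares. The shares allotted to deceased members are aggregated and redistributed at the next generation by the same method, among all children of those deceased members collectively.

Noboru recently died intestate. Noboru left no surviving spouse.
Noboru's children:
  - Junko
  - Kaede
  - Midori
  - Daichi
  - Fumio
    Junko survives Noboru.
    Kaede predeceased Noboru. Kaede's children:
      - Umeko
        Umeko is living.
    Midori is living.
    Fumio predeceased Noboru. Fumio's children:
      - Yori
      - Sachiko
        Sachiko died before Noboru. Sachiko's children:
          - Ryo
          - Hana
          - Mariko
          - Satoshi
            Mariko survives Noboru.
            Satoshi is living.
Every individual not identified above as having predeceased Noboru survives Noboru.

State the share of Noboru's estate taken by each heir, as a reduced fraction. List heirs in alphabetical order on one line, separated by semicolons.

There is no surviving spouse, so the entire estate passes to Noboru's descendants per capita at each generation.
At generation 1 (Junko, Kaede, Midori, Daichi, Fumio) there are 5 shares of (1)/5 = 1/5 each.
Living: Junko, Midori, and Daichi — each takes 1/5.
Deceased: Kaede and Fumio. Their combined 2/5 is pooled and carried to generation 2.
At generation 2 (Umeko, Yori, Sachiko) there are 3 shares of (2/5)/3 = 2/15 each.
Living: Umeko and Yori — each takes 2/15.
Deceased: Sachiko. That 2/15 share is carried to generation 3.
At generation 3 (Ryo, Hana, Mariko, Satoshi) there are 4 shares of (2/15)/4 = 1/30 each.
Living: Ryo, Hana, Mariko, and Satoshi — each takes 1/30.

Daichi 1/5; Hana 1/30; Junko 1/5; Mariko 1/30; Midori 1/5; Ryo 1/30; Satoshi 1/30; Umeko 2/15; Yori 2/15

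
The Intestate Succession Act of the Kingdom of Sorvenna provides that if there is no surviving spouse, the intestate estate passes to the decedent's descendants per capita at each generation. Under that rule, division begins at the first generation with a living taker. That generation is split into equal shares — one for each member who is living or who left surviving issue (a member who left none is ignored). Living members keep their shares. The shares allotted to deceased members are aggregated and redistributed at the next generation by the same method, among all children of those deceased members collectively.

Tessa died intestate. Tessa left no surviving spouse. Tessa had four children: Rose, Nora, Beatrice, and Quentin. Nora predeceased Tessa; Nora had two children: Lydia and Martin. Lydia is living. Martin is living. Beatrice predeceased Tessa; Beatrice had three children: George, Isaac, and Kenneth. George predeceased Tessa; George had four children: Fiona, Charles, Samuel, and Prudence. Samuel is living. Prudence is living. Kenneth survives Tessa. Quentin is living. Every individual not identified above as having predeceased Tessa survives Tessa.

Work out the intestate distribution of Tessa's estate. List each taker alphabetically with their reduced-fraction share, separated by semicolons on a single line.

Charles 1/40; Fiona 1/40; Isaac 1/10; Kenneth 1/10; Lydia 1/10; Martin 1/10; Prudence 1/40; Quentin 1/4; Rose 1/4; Samuel 1/40

There is no surviving spouse, so the entire estate passes to Tessa's descendants per capita at each generation.
At generation 1 (Rose, Nora, Beatrice, Quentin) there are 4 shares of (1)/4 = 1/4 each.
Living: Rose and Quentin — each takes 1/4.
Deceased: Nora and Beatrice. Their combined 1/2 is pooled and carried to generation 2.
At generation 2 (Lydia, Martin, George, Isaac, Kenneth) there are 5 shares of (1/2)/5 = 1/10 each.
Living: Lydia, Martin, Isaac, and Kenneth — each takes 1/10.
Deceased: George. That 1/10 share is carried to generation 3.
At generation 3 (Fiona, Charles, Samuel, Prudence) there are 4 shares of (1/10)/4 = 1/40 each.
Living: Fiona, Charles, Samuel, and Prudence — each takes 1/40.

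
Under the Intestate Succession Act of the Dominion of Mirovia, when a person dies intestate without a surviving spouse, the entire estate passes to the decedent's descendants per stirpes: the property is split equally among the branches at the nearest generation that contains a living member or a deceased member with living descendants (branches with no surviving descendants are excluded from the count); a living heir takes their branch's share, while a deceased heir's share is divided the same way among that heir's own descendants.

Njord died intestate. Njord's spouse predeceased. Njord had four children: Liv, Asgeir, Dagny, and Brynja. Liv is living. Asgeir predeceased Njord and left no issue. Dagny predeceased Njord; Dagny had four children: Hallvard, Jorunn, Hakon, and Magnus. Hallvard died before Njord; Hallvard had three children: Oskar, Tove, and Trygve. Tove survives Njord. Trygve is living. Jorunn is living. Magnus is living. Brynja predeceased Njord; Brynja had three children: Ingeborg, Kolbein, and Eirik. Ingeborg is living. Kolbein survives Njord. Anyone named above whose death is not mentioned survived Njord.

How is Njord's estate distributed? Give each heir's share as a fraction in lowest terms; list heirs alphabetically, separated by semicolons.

There is no surviving spouse, so the entire estate passes to Njord's descendants per stirpes.
Asgeir left no surviving issue, so that branch lapses and is disregarded.
The estate is divided into 3 equal shares of 1/3 among Liv, Dagny, Brynja.
Liv is living and takes 1/3.
Dagny predeceased; the 1/3 allotted to Dagny's branch passes to Dagny's issue by representation.
The 1/3 is divided into 4 equal shares of 1/12 among Hallvard, Jorunn, Hakon, Magnus.
Hallvard predeceased; the 1/12 allotted to Hallvard's branch passes to Hallvard's issue by representation.
The 1/12 is divided into 3 equal shares of 1/36 among Oskar, Tove, Trygve.
Oskar is living and takes 1/36.
Tove is living and takes 1/36.
Trygve is living and takes 1/36.
Jorunn is living and takes 1/12.
Hakon is living and takes 1/12.
Magnus is living and takes 1/12.
Brynja predeceased; the 1/3 allotted to Brynja's branch passes to Brynja's issue by representation.
The 1/3 is divided into 3 equal shares of 1/9 among Ingeborg, Kolbein, Eirik.
Ingeborg is living and takes 1/9.
Kolbein is living and takes 1/9.
Eirik is living and takes 1/9.

Eirik 1/9; Hakon 1/12; Ingeborg 1/9; Jorunn 1/12; Kolbein 1/9; Liv 1/3; Magnus 1/12; Oskar 1/36; Tove 1/36; Trygve 1/36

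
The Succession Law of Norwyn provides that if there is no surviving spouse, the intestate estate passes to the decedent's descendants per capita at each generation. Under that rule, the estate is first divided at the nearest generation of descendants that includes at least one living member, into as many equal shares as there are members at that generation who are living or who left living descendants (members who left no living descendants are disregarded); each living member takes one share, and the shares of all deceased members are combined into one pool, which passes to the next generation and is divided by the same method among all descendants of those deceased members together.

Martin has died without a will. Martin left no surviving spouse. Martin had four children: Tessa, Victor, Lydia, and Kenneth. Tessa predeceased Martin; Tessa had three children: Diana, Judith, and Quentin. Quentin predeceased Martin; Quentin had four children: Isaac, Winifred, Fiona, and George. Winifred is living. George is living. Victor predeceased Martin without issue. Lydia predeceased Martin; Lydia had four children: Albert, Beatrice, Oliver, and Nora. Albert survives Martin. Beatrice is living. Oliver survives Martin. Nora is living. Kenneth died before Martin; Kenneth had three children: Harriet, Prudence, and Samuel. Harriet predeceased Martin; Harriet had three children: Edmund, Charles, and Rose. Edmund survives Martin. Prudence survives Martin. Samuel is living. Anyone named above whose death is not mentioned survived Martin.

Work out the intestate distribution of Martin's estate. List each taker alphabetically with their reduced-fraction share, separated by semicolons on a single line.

There is no surviving spouse, so the entire estate passes to Martin's descendants per capita at each generation.
No one at generation 1 (Tessa, Lydia, Kenneth) is living; moving to the next generation.
At generation 2 (Diana, Judith, Quentin, Albert, Beatrice, Oliver, Nora, Harriet, Prudence, Samuel) there are 10 shares of (1)/10 = 1/10 each.
Living: Diana, Judith, Albert, Beatrice, Oliver, Nora, Prudence, and Samuel — each takes 1/10.
Deceased: Quentin and Harriet. Their combined 1/5 is pooled and carried to generation 3.
At generation 3 (Isaac, Winifred, Fiona, George, Edmund, Charles, Rose) there are 7 shares of (1/5)/7 = 1/35 each.
Living: Isaac, Winifred, Fiona, George, Edmund, Charles, and Rose — each takes 1/35.

Albert 1/10; Beatrice 1/10; Charles 1/35; Diana 1/10; Edmund 1/35; Fiona 1/35; George 1/35; Isaac 1/35; Judith 1/10; Nora 1/10; Oliver 1/10; Prudence 1/10; Rose 1/35; Samuel 1/10; Winifred 1/35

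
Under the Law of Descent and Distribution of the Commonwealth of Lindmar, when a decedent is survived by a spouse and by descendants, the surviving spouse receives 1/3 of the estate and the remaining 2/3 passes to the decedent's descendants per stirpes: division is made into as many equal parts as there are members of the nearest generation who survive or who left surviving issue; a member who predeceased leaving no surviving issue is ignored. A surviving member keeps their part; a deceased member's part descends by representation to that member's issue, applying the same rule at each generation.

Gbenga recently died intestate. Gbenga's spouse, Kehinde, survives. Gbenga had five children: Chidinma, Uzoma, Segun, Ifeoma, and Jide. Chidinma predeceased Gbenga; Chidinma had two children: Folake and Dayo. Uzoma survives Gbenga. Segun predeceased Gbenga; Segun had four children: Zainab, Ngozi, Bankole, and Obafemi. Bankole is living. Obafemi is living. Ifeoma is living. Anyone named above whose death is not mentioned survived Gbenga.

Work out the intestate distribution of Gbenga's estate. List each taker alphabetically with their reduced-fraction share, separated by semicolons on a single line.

Bankole 1/30; Dayo 1/15; Folake 1/15; Ifeoma 2/15; Jide 2/15; Kehinde 1/3; Ngozi 1/30; Obafemi 1/30; Uzoma 2/15; Zainab 1/30

Kehinde, as surviving spouse, takes 1/3.
The remaining 2/3 passes to Gbenga's descendants per stirpes.
The 2/3 is divided into 5 equal shares of 2/15 among Chidinma, Uzoma, Segun, Ifeoma, Jide.
Chidinma predeceased; the 2/15 allotted to Chidinma's branch passes to Chidinma's issue by representation.
The 2/15 is divided into 2 equal shares of 1/15 among Folake, Dayo.
Folake is living and takes 1/15.
Dayo is living and takes 1/15.
Uzoma is living and takes 2/15.
Segun predeceased; the 2/15 allotted to Segun's branch passes to Segun's issue by representation.
The 2/15 is divided into 4 equal shares of 1/30 among Zainab, Ngozi, Bankole, Obafemi.
Zainab is living and takes 1/30.
Ngozi is living and takes 1/30.
Bankole is living and takes 1/30.
Obafemi is living and takes 1/30.
Ifeoma is living and takes 2/15.
Jide is living and takes 2/15.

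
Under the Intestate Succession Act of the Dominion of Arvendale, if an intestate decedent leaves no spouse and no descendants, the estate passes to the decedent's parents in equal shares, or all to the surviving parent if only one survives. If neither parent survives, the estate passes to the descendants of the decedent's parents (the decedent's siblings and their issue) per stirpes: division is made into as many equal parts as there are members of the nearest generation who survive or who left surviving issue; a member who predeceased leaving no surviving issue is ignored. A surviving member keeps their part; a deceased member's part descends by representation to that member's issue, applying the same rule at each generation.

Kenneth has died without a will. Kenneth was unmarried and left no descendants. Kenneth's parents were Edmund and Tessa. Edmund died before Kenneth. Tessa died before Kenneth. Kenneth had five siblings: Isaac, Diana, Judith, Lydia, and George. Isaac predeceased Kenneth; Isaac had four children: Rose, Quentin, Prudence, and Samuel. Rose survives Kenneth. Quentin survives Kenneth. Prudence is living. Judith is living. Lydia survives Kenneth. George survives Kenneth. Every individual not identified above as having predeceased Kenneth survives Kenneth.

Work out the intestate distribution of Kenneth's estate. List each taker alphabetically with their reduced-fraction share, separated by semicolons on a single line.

Neither parent survives and there are no descendants, so the estate passes to Kenneth's siblings and their issue per stirpes.
The estate is divided into 5 equal shares of 1/5 among Isaac, Diana, Judith, Lydia, George.
Isaac predeceased; the 1/5 allotted to Isaac's branch passes to Isaac's issue by representation.
The 1/5 is divided into 4 equal shares of 1/20 among Rose, Quentin, Prudence, Samuel.
Rose is living and takes 1/20.
Quentin is living and takes 1/20.
Prudence is living and takes 1/20.
Samuel is living and takes 1/20.
Diana is living and takes 1/5.
Judith is living and takes 1/5.
Lydia is living and takes 1/5.
George is living and takes 1/5.

Diana 1/5; George 1/5; Judith 1/5; Lydia 1/5; Prudence 1/20; Quentin 1/20; Rose 1/20; Samuel 1/20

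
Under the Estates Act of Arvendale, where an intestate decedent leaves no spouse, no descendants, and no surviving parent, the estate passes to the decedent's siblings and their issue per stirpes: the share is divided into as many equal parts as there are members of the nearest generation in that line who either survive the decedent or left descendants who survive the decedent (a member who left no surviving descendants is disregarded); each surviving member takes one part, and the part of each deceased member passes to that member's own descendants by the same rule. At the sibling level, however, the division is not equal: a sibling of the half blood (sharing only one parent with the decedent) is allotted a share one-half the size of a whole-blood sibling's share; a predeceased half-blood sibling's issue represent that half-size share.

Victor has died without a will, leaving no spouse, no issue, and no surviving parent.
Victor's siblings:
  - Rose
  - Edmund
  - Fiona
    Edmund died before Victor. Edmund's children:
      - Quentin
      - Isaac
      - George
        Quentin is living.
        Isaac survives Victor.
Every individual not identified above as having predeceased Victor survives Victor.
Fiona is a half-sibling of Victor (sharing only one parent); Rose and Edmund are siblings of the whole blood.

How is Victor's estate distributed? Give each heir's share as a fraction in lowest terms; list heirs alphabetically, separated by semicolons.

Fiona 1/5; George 2/15; Isaac 2/15; Quentin 2/15; Rose 2/5

No spouse, descendants, or parent survives, so the estate passes to Victor's siblings per stirpes.
Half-blood siblings count for one-half the weight of whole-blood siblings at the initial division.
Dividing 1 in proportion to weights (total weight 5/2): Rose (weight 1) → 2/5; Edmund (weight 1) → 2/5; Fiona (weight 1/2) → 1/5.
Rose is living and takes 2/5.
Edmund predeceased; the 2/5 allotted to Edmund's branch passes to Edmund's issue by representation.
The 2/5 is divided into 3 equal shares of 2/15 among Quentin, Isaac, George.
Quentin is living and takes 2/15.
Isaac is living and takes 2/15.
George is living and takes 2/15.
Fiona is living and takes 1/5.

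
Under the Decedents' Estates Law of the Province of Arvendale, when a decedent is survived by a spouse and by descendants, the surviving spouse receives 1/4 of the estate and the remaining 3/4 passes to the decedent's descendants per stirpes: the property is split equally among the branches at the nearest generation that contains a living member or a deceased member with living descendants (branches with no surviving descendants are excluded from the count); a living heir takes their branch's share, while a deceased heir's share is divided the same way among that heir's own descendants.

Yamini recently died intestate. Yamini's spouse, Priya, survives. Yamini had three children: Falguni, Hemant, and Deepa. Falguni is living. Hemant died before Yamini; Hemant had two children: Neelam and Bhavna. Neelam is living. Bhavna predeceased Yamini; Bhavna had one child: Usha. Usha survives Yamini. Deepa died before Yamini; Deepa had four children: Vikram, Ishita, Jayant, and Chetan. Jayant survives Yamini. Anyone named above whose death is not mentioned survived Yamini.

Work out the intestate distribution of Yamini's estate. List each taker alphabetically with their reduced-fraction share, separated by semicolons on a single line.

Chetan 1/16; Falguni 1/4; Ishita 1/16; Jayant 1/16; Neelam 1/8; Priya 1/4; Usha 1/8; Vikram 1/16

Priya, as surviving spouse, takes 1/4.
The remaining 3/4 passes to Yamini's descendants per stirpes.
The 3/4 is divided into 3 equal shares of 1/4 among Falguni, Hemant, Deepa.
Falguni is living and takes 1/4.
Hemant predeceased; the 1/4 allotted to Hemant's branch passes to Hemant's issue by representation.
The 1/4 is divided into 2 equal shares of 1/8 among Neelam, Bhavna.
Neelam is living and takes 1/8.
Bhavna predeceased; the 1/8 allotted to Bhavna's branch passes to Bhavna's issue by representation.
Usha is the sole taker at this level and receives the full 1/8.
Deepa predeceased; the 1/4 allotted to Deepa's branch passes to Deepa's issue by representation.
The 1/4 is divided into 4 equal shares of 1/16 among Vikram, Ishita, Jayant, Chetan.
Vikram is living and takes 1/16.
Ishita is living and takes 1/16.
Jayant is living and takes 1/16.
Chetan is living and takes 1/16.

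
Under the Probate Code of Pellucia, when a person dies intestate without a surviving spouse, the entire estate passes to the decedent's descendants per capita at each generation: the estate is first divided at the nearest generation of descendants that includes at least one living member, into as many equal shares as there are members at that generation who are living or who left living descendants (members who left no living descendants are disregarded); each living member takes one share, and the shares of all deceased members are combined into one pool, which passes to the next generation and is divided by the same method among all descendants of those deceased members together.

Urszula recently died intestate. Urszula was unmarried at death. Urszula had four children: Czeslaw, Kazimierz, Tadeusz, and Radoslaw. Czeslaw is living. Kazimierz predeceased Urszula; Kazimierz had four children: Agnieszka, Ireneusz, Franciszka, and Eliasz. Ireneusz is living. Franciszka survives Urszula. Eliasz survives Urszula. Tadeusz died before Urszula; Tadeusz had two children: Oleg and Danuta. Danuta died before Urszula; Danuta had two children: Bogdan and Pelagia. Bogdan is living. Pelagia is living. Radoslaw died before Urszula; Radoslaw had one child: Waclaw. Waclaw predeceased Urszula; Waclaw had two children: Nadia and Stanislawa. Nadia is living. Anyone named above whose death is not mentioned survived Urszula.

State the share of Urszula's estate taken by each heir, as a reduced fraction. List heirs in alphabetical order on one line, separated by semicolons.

Agnieszka 3/28; Bogdan 3/56; Czeslaw 1/4; Eliasz 3/28; Franciszka 3/28; Ireneusz 3/28; Nadia 3/56; Oleg 3/28; Pelagia 3/56; Stanislawa 3/56

There is no surviving spouse, so the entire estate passes to Urszula's descendants per capita at each generation.
At generation 1 (Czeslaw, Kazimierz, Tadeusz, Radoslaw) there are 4 shares of (1)/4 = 1/4 each.
Living: Czeslaw — each takes 1/4.
Deceased: Kazimierz, Tadeusz, and Radoslaw. Their combined 3/4 is pooled and carried to generation 2.
At generation 2 (Agnieszka, Ireneusz, Franciszka, Eliasz, Oleg, Danuta, Waclaw) there are 7 shares of (3/4)/7 = 3/28 each.
Living: Agnieszka, Ireneusz, Franciszka, Eliasz, and Oleg — each takes 3/28.
Deceased: Danuta and Waclaw. Their combined 3/14 is pooled and carried to generation 3.
At generation 3 (Bogdan, Pelagia, Nadia, Stanislawa) there are 4 shares of (3/14)/4 = 3/56 each.
Living: Bogdan, Pelagia, Nadia, and Stanislawa — each takes 3/56.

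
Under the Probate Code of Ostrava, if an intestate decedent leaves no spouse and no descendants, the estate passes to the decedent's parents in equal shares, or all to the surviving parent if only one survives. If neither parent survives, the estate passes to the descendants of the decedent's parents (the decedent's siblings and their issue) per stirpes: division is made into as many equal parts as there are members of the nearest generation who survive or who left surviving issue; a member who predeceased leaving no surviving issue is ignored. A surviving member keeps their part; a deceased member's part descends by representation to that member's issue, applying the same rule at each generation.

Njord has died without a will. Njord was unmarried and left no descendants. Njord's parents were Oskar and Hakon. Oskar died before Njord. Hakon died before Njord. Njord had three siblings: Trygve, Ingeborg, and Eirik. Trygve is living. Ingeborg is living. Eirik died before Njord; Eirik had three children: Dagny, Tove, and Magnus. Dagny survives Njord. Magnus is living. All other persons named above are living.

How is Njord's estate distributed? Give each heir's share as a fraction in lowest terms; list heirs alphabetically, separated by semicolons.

Dagny 1/9; Ingeborg 1/3; Magnus 1/9; Tove 1/9; Trygve 1/3

Neither parent survives and there are no descendants, so the estate passes to Njord's siblings and their issue per stirpes.
The estate is divided into 3 equal shares of 1/3 among Trygve, Ingeborg, Eirik.
Trygve is living and takes 1/3.
Ingeborg is living and takes 1/3.
Eirik predeceased; the 1/3 allotted to Eirik's branch passes to Eirik's issue by representation.
The 1/3 is divided into 3 equal shares of 1/9 among Dagny, Tove, Magnus.
Dagny is living and takes 1/9.
Tove is living and takes 1/9.
Magnus is living and takes 1/9.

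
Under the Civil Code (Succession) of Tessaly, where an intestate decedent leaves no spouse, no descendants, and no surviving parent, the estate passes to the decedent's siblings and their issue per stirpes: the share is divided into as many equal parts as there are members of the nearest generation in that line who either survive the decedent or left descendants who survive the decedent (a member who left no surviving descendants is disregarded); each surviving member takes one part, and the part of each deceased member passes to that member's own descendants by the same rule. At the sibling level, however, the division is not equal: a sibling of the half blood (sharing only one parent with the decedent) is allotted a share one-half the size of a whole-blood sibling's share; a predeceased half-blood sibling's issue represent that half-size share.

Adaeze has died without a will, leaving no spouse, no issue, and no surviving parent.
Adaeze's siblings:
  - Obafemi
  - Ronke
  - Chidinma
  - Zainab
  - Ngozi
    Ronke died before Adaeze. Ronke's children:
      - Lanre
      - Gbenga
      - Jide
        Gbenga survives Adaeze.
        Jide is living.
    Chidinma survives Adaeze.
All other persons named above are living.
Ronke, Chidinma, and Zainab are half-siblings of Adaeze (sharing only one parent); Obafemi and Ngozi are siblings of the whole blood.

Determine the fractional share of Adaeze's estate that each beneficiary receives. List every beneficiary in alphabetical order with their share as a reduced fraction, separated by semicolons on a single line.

Chidinma 1/7; Gbenga 1/21; Jide 1/21; Lanre 1/21; Ngozi 2/7; Obafemi 2/7; Zainab 1/7

No spouse, descendants, or parent survives, so the estate passes to Adaeze's siblings per stirpes.
Half-blood siblings count for one-half the weight of whole-blood siblings at the initial division.
Dividing 1 in proportion to weights (total weight 7/2): Obafemi (weight 1) → 2/7; Ronke (weight 1/2) → 1/7; Chidinma (weight 1/2) → 1/7; Zainab (weight 1/2) → 1/7; Ngozi (weight 1) → 2/7.
Obafemi is living and takes 2/7.
Ronke predeceased; the 1/7 allotted to Ronke's branch passes to Ronke's issue by representation.
The 1/7 is divided into 3 equal shares of 1/21 among Lanre, Gbenga, Jide.
Lanre is living and takes 1/21.
Gbenga is living and takes 1/21.
Jide is living and takes 1/21.
Chidinma is living and takes 1/7.
Zainab is living and takes 1/7.
Ngozi is living and takes 2/7.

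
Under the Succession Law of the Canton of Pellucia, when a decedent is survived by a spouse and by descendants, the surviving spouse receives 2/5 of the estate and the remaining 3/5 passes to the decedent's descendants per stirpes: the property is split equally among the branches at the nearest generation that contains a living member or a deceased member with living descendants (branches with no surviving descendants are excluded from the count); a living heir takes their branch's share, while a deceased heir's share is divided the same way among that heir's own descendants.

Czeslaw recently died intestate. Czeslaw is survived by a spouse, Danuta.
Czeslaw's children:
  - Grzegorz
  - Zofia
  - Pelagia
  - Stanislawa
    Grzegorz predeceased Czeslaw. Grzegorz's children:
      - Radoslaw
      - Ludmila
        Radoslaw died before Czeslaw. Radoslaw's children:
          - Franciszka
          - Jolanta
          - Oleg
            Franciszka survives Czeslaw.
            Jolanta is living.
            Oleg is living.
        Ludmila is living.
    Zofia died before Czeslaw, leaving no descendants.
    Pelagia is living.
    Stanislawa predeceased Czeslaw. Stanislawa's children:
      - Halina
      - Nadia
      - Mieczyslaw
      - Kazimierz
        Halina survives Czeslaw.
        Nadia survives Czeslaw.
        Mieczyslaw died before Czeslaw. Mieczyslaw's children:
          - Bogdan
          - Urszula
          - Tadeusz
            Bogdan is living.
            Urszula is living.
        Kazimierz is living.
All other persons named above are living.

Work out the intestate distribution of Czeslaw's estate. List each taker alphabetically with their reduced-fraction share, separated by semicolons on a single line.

Bogdan 1/60; Danuta 2/5; Franciszka 1/30; Halina 1/20; Jolanta 1/30; Kazimierz 1/20; Ludmila 1/10; Nadia 1/20; Oleg 1/30; Pelagia 1/5; Tadeusz 1/60; Urszula 1/60

Danuta, as surviving spouse, takes 2/5.
The remaining 3/5 passes to Czeslaw's descendants per stirpes.
Zofia left no surviving issue, so that branch lapses and is disregarded.
The 3/5 is divided into 3 equal shares of 1/5 among Grzegorz, Pelagia, Stanislawa.
Grzegorz predeceased; the 1/5 allotted to Grzegorz's branch passes to Grzegorz's issue by representation.
The 1/5 is divided into 2 equal shares of 1/10 among Radoslaw, Ludmila.
Radoslaw predeceased; the 1/10 allotted to Radoslaw's branch passes to Radoslaw's issue by representation.
The 1/10 is divided into 3 equal shares of 1/30 among Franciszka, Jolanta, Oleg.
Franciszka is living and takes 1/30.
Jolanta is living and takes 1/30.
Oleg is living and takes 1/30.
Ludmila is living and takes 1/10.
Pelagia is living and takes 1/5.
Stanislawa predeceased; the 1/5 allotted to Stanislawa's branch passes to Stanislawa's issue by representation.
The 1/5 is divided into 4 equal shares of 1/20 among Halina, Nadia, Mieczyslaw, Kazimierz.
Halina is living and takes 1/20.
Nadia is living and takes 1/20.
Mieczyslaw predeceased; the 1/20 allotted to Mieczyslaw's branch passes to Mieczyslaw's issue by representation.
The 1/20 is divided into 3 equal shares of 1/60 among Bogdan, Urszula, Tadeusz.
Bogdan is living and takes 1/60.
Urszula is living and takes 1/60.
Tadeusz is living and takes 1/60.
Kazimierz is living and takes 1/20.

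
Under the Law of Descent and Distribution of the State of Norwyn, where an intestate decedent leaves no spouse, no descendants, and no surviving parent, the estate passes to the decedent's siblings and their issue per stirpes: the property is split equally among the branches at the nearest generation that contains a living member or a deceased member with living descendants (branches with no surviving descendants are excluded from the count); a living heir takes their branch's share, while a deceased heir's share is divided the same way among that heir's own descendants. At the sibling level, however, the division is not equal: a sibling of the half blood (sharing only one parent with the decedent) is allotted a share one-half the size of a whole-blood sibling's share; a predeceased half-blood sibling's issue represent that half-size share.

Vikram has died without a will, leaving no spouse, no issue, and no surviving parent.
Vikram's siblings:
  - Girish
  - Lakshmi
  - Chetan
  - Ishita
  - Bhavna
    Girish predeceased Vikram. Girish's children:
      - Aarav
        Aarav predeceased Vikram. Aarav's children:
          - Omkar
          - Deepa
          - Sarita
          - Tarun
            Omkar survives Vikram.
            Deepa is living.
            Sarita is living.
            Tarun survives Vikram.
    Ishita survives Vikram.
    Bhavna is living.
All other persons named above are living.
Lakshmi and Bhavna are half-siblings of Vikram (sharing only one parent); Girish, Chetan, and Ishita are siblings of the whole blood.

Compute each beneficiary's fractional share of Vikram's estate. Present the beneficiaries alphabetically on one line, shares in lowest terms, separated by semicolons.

Bhavna 1/8; Chetan 1/4; Deepa 1/16; Ishita 1/4; Lakshmi 1/8; Omkar 1/16; Sarita 1/16; Tarun 1/16

No spouse, descendants, or parent survives, so the estate passes to Vikram's siblings per stirpes.
Half-blood siblings count for one-half the weight of whole-blood siblings at the initial division.
Dividing 1 in proportion to weights (total weight 4): Girish (weight 1) → 1/4; Lakshmi (weight 1/2) → 1/8; Chetan (weight 1) → 1/4; Ishita (weight 1) → 1/4; Bhavna (weight 1/2) → 1/8.
Girish predeceased; the 1/4 allotted to Girish's branch passes to Girish's issue by representation.
Aarav's line is the sole branch at this level, so the full 1/4 passes to Aarav's issue by representation.
The 1/4 is divided into 4 equal shares of 1/16 among Omkar, Deepa, Sarita, Tarun.
Omkar is living and takes 1/16.
Deepa is living and takes 1/16.
Sarita is living and takes 1/16.
Tarun is living and takes 1/16.
Lakshmi is living and takes 1/8.
Chetan is living and takes 1/4.
Ishita is living and takes 1/4.
Bhavna is living and takes 1/8.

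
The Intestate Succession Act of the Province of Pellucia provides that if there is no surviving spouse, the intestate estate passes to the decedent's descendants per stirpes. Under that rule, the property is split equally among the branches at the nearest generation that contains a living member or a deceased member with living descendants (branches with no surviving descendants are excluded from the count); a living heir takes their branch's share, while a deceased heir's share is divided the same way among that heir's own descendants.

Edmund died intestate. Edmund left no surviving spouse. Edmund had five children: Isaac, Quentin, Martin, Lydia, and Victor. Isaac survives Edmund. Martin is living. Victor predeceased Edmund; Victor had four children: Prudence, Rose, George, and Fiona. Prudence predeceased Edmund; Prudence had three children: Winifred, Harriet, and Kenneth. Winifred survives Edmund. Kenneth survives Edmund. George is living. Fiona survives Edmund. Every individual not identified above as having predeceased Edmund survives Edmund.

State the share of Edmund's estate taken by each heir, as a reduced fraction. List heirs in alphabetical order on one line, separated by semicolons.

There is no surviving spouse, so the entire estate passes to Edmund's descendants per stirpes.
The estate is divided into 5 equal shares of 1/5 among Isaac, Quentin, Martin, Lydia, Victor.
Isaac is living and takes 1/5.
Quentin is living and takes 1/5.
Martin is living and takes 1/5.
Lydia is living and takes 1/5.
Victor predeceased; the 1/5 allotted to Victor's branch passes to Victor's issue by representation.
The 1/5 is divided into 4 equal shares of 1/20 among Prudence, Rose, George, Fiona.
Prudence predeceased; the 1/20 allotted to Prudence's branch passes to Prudence's issue by representation.
The 1/20 is divided into 3 equal shares of 1/60 among Winifred, Harriet, Kenneth.
Winifred is living and takes 1/60.
Harriet is living and takes 1/60.
Kenneth is living and takes 1/60.
Rose is living and takes 1/20.
George is living and takes 1/20.
Fiona is living and takes 1/20.

Fiona 1/20; George 1/20; Harriet 1/60; Isaac 1/5; Kenneth 1/60; Lydia 1/5; Martin 1/5; Quentin 1/5; Rose 1/20; Winifred 1/60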